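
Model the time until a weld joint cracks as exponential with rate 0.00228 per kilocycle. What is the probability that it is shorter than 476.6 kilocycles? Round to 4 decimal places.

0.6627

P(X ≤ 476.6) = 1 − e^(−λ·476.6) = 1 − e^(−1.0866) ≈ 0.6627.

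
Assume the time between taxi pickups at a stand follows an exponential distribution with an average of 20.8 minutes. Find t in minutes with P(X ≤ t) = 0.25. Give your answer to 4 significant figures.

5.984

The rate is λ = 1/20.8 = 0.0480769 per minute.
Set 1 − e^(−λt) = 0.25, so t = −ln(0.75)/λ = 0.28768/0.0480769 ≈ 5.98379 minutes.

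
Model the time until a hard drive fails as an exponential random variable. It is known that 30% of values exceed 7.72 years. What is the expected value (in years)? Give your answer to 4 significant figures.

6.412

e^(−λ·7.72) = 0.30 ⇒ λ = −ln(0.30)/7.72 = 0.155955.
Mean = 1/λ = 6.4121 years.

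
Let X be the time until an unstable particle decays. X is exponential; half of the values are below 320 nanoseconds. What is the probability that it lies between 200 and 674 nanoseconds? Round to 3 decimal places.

For an exponential, median = ln(2)/λ, so λ = ln 2 / 320 = 0.00216608 per nanosecond.
P(200 < X < 674) = e^(−λ·200) − e^(−λ·674) = 0.64842 − 0.23225 ≈ 0.416.

0.416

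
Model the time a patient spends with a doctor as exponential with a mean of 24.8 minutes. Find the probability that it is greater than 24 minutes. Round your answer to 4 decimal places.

0.3799

The rate is λ = 1/24.8 = 0.0403226 per minute.
P(X > 24) = e^(−λ·24) = e^(−0.96774) ≈ 0.3799.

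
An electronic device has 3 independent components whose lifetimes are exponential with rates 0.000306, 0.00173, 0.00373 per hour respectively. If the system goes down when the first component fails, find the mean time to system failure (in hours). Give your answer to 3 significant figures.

173

The time to first failure is exponential with rate Σλ = 0.000306 + 0.00173 + 0.00373 = 0.005766.
E[min] = 1/Σλ = 1/0.005766 = 173.43 hours.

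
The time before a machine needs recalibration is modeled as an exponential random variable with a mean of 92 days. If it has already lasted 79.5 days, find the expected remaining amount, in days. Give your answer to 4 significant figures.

The rate is λ = 1/92 = 0.0108696 per day.
By memorylessness, the remaining amount past any threshold is again Exp(λ) with mean 1/λ = 92 days.

92.00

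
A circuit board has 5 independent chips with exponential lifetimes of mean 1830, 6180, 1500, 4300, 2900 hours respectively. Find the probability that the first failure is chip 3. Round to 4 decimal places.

Rates: λ_i = 1/mean_i → 0.000546448, 0.000161812, 0.000666667, 0.000232558, 0.000344828; Σλ = 0.00195231.
P(chip 3 first) = λ_3/Σλ = 0.000666667/0.00195231 ≈ 0.3415.

0.3415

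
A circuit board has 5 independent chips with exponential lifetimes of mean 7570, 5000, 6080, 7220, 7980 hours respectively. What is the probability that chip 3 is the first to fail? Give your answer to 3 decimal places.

Rates: λ_i = 1/mean_i → 0.0001321, 0.0002, 0.000164474, 0.000138504, 0.000125313; Σλ = 0.000760392.
P(chip 3 first) = λ_3/Σλ = 0.000164474/0.000760392 ≈ 0.216.

0.216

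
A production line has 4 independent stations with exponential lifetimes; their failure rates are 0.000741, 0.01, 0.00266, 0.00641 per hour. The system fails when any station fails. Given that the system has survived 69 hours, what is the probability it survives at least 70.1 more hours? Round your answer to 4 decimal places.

Time to first failure ~ Exp(Σλ) with Σλ = 0.019811.
By memorylessness, P(T > 69+70.1 | T > 69) = P(T > 70.1) = e^(−0.019811·70.1) ≈ 0.2494.

0.2494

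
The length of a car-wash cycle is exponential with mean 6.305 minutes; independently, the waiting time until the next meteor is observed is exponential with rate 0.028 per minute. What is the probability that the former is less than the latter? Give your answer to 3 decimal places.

0.850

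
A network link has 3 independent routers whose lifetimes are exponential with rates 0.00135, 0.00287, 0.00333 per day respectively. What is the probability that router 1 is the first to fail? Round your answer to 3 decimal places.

The time to first failure is exponential with rate Σλ = 0.00135 + 0.00287 + 0.00333 = 0.00755.
P(router 1 first) = λ_1/Σλ = 0.00135/0.00755 ≈ 0.179.

0.179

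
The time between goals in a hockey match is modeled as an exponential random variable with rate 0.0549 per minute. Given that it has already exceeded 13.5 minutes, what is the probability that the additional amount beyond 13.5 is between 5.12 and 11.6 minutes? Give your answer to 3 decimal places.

0.226

Memoryless: the residual past 13.5 is again Exp(λ).
P(5.12 < residual < 11.6) = e^(−λ·5.12) − e^(−λ·11.6) = 0.75496 − 0.52896 ≈ 0.226.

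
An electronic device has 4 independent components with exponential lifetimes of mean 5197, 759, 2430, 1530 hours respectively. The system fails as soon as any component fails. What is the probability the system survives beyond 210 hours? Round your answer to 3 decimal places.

The first failure time is exponential with rate Σλ_i = 1/5197 + 1/759 + 1/2430 + 1/1530 = 0.00257506 per hour.
P(min > 210) = e^(−0.00257506·210) = e^(−0.54076) ≈ 0.582.

0.582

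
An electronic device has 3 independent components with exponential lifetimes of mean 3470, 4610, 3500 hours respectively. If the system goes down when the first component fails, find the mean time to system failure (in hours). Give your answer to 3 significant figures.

1260

The first failure time is exponential with rate Σλ_i = 1/3470 + 1/4610 + 1/3500 = 0.000790818 per hour.
E[min] = 1/Σλ = 1/0.000790818 = 1264.51 hours.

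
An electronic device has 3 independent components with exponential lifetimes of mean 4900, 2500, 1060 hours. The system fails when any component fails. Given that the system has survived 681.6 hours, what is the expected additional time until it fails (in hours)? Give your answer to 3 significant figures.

646

First-failure rate Σλ = 1/4900 + 1/2500 + 1/1060 = 0.00154748.
By memorylessness the expected residual is 1/Σλ = 646.213 hours, regardless of the 681.6 already elapsed.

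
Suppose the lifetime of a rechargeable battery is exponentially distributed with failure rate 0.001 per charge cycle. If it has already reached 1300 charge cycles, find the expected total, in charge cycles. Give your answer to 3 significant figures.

By memorylessness, E[X | X > 1300] = 1300 + 1/λ = 1300 + 1000 = 2300 charge cycles.

2300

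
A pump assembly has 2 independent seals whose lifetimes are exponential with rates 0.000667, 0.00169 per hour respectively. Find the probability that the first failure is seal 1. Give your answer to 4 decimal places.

The time to first failure is exponential with rate Σλ = 0.000667 + 0.00169 = 0.002357.
P(seal 1 first) = λ_1/Σλ = 0.000667/0.002357 ≈ 0.2830.

0.2830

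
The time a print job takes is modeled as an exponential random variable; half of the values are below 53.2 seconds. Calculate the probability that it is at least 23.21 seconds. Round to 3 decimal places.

For an exponential, median = ln(2)/λ, so λ = ln 2 / 53.2 = 0.0130291 per second.
P(X > 23.21) = e^(−λ·23.21) = e^(−0.30241) ≈ 0.739.

0.739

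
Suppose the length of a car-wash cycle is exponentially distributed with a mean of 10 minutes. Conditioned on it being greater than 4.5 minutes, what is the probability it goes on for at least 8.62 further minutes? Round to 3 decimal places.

0.422

The rate is λ = 1/10 = 0.1 per minute.
P(X > s+t | X > s) = e^(−λ(s+t))/e^(−λs) = e^(−λt), independent of s = 4.5.
P(X > 8.62) = e^(−0.862) ≈ 0.422.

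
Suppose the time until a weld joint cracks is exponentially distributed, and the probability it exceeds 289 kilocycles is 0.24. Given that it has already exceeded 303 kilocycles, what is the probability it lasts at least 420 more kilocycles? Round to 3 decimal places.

0.126

From e^(−λ·289) = 0.24, λ = −ln(0.24)/289 = 0.00493812.
Memoryless: P(X > 303+420 | X > 303) = P(X > 420) = e^(−0.00493812·420) ≈ 0.126.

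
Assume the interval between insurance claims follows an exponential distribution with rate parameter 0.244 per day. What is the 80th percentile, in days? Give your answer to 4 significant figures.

Set 1 − e^(−λt) = 0.8, so t = −ln(0.2)/λ = 1.6094/0.244 ≈ 6.59606 days.

6.596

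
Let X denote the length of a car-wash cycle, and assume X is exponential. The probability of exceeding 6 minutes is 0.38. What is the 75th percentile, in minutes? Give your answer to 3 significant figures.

8.60

e^(−λ·6) = 0.38 ⇒ λ = −ln(0.38)/6 = 0.161264.
75th percentile: 1 − e^(−λt) = 0.75, t = −ln(0.25)/λ = 8.59643 minutes.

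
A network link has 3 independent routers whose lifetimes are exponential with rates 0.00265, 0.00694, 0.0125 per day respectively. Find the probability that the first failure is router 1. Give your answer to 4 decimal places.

0.1200

The time to first failure is exponential with rate Σλ = 0.00265 + 0.00694 + 0.0125 = 0.02209.
P(router 1 first) = λ_1/Σλ = 0.00265/0.02209 ≈ 0.1200.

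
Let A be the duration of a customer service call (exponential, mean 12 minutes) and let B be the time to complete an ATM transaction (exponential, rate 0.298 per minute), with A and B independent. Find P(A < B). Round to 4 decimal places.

λ_1 = 1/12 = 0.0833333, λ_2 = 0.298.
For independent exponentials, P(A < B) = λ_1/(λ_1+λ_2) = 0.0833333/0.381333 ≈ 0.2185.

0.2185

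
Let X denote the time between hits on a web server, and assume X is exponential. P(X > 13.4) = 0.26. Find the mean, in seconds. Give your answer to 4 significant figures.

e^(−λ·13.4) = 0.26 ⇒ λ = −ln(0.26)/13.4 = 0.100528.
Mean = 1/λ = 9.94749 seconds.

9.947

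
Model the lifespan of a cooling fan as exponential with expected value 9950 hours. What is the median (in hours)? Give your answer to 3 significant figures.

6900

The rate is λ = 1/9950 = 0.000100503 per hour.
Set 1 − e^(−λt) = 0.5, so t = −ln(0.5)/λ = 0.69315/0.000100503 ≈ 6896.81 hours.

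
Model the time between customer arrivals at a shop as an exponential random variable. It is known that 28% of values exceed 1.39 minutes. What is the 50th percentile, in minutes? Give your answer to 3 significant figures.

e^(−λ·1.39) = 0.28 ⇒ λ = −ln(0.28)/1.39 = 0.915803.
50th percentile: 1 − e^(−λt) = 0.5, t = −ln(0.5)/λ = 0.756874 minutes.

0.757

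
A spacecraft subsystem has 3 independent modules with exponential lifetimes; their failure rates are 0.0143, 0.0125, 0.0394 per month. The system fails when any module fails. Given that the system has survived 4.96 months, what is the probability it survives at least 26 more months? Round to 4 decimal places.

0.1789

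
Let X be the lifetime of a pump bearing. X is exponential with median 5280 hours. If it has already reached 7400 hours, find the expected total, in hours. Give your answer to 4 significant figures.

For an exponential, median = ln(2)/λ, so λ = ln 2 / 5280 = 0.000131278 per hour.
By memorylessness, E[X | X > 7400] = 7400 + 1/λ = 7400 + 7617.43 = 15017.4 hours.

15020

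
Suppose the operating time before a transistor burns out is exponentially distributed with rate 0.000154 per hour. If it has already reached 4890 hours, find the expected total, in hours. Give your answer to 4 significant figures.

11380

By memorylessness, E[X | X > 4890] = 4890 + 1/λ = 4890 + 6493.51 = 11383.5 hours.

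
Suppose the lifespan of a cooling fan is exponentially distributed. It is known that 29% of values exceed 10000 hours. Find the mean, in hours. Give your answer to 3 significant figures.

e^(−λ·10000) = 0.29 ⇒ λ = −ln(0.29)/10000 = 0.000123787.
Mean = 1/λ = 8078.36 hours.

8080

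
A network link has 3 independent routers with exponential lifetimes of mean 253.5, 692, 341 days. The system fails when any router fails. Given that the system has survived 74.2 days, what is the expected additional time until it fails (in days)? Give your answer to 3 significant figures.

120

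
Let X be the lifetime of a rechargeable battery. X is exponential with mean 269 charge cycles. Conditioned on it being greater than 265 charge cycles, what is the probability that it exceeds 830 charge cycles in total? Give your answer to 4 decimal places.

0.1224

The rate is λ = 1/269 = 0.00371747 per charge cycle.
The exponential is memoryless, so the remaining time is again Exp(λ): the condition X > 265 is irrelevant.
P(X > 565) = e^(−2.1004) ≈ 0.1224.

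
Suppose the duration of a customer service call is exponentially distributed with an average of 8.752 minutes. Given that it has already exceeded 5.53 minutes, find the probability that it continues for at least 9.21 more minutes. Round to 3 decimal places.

0.349

The rate is λ = 1/8.752 = 0.11426 per minute.
P(X > s+t | X > s) = e^(−λ(s+t))/e^(−λs) = e^(−λt), independent of s = 5.53.
P(X > 9.21) = e^(−1.0523) ≈ 0.349.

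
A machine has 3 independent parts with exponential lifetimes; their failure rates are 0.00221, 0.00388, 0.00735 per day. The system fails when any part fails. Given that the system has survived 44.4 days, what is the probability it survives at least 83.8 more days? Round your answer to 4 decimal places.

Time to first failure ~ Exp(Σλ) with Σλ = 0.01344.
By memorylessness, P(T > 44.4+83.8 | T > 44.4) = P(T > 83.8) = e^(−0.01344·83.8) ≈ 0.3242.

0.3242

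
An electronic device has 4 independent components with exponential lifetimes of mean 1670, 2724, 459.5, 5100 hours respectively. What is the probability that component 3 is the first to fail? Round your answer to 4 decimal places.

0.6519

Rates: λ_i = 1/mean_i → 0.000598802, 0.000367107, 0.00217628, 0.000196078; Σλ = 0.00333827.
P(component 3 first) = λ_3/Σλ = 0.00217628/0.00333827 ≈ 0.6519.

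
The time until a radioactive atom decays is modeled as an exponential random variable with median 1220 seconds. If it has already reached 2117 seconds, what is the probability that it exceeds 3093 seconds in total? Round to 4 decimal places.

0.5743

For an exponential, median = ln(2)/λ, so λ = ln 2 / 1220 = 0.000568153 per second.
P(X > s+t | X > s) = e^(−λ(s+t))/e^(−λs) = e^(−λt), independent of s = 2117.
P(X > 976) = e^(−0.55452) ≈ 0.5743.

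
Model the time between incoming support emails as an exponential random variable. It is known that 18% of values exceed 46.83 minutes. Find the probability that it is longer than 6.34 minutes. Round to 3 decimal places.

0.793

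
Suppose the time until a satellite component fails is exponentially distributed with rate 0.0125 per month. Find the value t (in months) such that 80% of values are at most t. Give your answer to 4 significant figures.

128.8

Set 1 − e^(−λt) = 0.8, so t = −ln(0.2)/λ = 1.6094/0.0125 ≈ 128.755 months.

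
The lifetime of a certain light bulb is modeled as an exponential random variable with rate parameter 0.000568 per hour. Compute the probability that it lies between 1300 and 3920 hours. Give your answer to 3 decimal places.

0.370

P(1300 < X < 3920) = e^(−λ·1300) − e^(−λ·3920) = 0.47788 − 0.10790 ≈ 0.370.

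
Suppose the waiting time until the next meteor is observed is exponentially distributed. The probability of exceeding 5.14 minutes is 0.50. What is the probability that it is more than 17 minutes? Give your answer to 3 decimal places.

0.101

e^(−λ·5.14) = 0.50 ⇒ λ = −ln(0.50)/5.14 = 0.134854.
P(X > 17) = e^(−0.134854·17) = e^(−2.2925) ≈ 0.101.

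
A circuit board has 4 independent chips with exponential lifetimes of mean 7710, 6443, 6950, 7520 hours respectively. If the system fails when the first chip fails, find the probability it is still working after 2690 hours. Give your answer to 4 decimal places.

The first failure time is exponential with rate Σλ_i = 1/7710 + 1/6443 + 1/6950 + 1/7520 = 0.000561773 per hour.
P(min > 2690) = e^(−0.000561773·2690) = e^(−1.5112) ≈ 0.2207.

0.2207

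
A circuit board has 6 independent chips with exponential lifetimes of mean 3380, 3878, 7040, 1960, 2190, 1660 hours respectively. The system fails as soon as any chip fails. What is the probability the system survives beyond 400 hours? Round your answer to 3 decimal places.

0.404

The first failure time is exponential with rate Σλ_i = 1/3380 + 1/3878 + 1/7040 + 1/1960 + 1/2190 + 1/1660 = 0.002265 per hour.
P(min > 400) = e^(−0.002265·400) = e^(−0.906) ≈ 0.404.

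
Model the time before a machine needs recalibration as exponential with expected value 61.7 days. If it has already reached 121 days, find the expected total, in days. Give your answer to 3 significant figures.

The rate is λ = 1/61.7 = 0.0162075 per day.
By memorylessness, E[X | X > 121] = 121 + 1/λ = 121 + 61.7 = 182.7 days.

183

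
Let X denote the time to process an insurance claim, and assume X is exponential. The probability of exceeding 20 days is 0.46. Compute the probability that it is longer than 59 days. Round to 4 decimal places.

0.1012

e^(−λ·20) = 0.46 ⇒ λ = −ln(0.46)/20 = 0.0388264.
P(X > 59) = e^(−0.0388264·59) = e^(−2.2908) ≈ 0.1012.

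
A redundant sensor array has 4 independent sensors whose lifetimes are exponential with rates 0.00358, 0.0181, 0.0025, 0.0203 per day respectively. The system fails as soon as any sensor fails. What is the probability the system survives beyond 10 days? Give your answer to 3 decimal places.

The time to first failure is exponential with rate Σλ = 0.00358 + 0.0181 + 0.0025 + 0.0203 = 0.04448.
P(min > 10) = e^(−0.04448·10) = e^(−0.4448) ≈ 0.641.

0.641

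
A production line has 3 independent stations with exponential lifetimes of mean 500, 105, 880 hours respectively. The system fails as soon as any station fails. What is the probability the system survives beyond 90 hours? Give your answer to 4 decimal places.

0.3200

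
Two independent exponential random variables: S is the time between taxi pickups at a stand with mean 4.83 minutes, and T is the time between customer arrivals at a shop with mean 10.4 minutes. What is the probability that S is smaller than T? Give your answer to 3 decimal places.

0.683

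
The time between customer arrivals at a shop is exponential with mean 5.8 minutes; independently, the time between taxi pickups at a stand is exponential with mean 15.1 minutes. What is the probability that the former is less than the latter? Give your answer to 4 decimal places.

λ_1 = 1/5.8 = 0.172414, λ_2 = 1/15.1 = 0.0662252.
For independent exponentials, P(the former < the latter) = λ_1/(λ_1+λ_2) = 0.172414/0.238639 ≈ 0.7225.

0.7225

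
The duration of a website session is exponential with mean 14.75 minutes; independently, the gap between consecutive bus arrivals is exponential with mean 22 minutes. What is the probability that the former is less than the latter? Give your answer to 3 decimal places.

0.599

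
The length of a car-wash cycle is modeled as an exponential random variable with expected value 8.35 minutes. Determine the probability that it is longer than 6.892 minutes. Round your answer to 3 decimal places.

0.438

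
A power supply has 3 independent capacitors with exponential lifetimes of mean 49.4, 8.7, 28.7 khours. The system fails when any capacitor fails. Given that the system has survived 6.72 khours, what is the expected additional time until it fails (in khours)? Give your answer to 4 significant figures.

5.881

First-failure rate Σλ = 1/49.4 + 1/8.7 + 1/28.7 = 0.170029.
By memorylessness the expected residual is 1/Σλ = 5.88136 khours, regardless of the 6.72 already elapsed.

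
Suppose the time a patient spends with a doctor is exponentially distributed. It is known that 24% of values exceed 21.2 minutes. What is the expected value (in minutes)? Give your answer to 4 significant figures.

e^(−λ·21.2) = 0.24 ⇒ λ = −ln(0.24)/21.2 = 0.0673168.
Mean = 1/λ = 14.8551 minutes.

14.86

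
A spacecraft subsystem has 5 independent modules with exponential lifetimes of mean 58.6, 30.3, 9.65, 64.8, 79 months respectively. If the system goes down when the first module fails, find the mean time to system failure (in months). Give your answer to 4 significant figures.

5.501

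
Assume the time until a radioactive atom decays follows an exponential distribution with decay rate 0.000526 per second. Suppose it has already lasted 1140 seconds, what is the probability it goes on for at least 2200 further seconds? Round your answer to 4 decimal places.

0.3144

By the memoryless property, P(X > 1140+2200 | X > 1140) = P(X > 2200).
P(X > 2200) = e^(−1.1572) ≈ 0.3144.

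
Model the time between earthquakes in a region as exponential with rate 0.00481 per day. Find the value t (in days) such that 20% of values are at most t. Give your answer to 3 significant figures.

Set 1 − e^(−λt) = 0.2, so t = −ln(0.8)/λ = 0.22314/0.00481 ≈ 46.3916 days.

46.4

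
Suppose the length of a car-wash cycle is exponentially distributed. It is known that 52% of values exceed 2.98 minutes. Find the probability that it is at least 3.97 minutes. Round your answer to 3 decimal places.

0.418

e^(−λ·2.98) = 0.52 ⇒ λ = −ln(0.52)/2.98 = 0.219438.
P(X > 3.97) = e^(−0.219438·3.97) = e^(−0.87117) ≈ 0.418.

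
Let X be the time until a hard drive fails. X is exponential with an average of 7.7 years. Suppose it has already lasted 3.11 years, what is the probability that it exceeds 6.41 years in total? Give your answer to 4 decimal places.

0.6514

The rate is λ = 1/7.7 = 0.12987 per year.
By the memoryless property, P(X > 3.11+3.3 | X > 3.11) = P(X > 3.3).
P(X > 3.3) = e^(−0.42857) ≈ 0.6514.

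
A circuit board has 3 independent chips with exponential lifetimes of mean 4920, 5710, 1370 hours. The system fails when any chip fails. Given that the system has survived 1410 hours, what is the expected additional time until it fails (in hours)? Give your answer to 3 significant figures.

First-failure rate Σλ = 1/4920 + 1/5710 + 1/1370 = 0.00110831.
By memorylessness the expected residual is 1/Σλ = 902.274 hours, regardless of the 1410 already elapsed.

902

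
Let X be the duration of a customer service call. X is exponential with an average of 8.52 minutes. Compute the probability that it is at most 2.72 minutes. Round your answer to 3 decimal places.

0.273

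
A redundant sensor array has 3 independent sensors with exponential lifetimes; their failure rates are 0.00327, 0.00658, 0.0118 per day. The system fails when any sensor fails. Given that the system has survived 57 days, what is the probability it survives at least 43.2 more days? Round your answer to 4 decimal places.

0.3925

Time to first failure ~ Exp(Σλ) with Σλ = 0.02165.
By memorylessness, P(T > 57+43.2 | T > 57) = P(T > 43.2) = e^(−0.02165·43.2) ≈ 0.3925.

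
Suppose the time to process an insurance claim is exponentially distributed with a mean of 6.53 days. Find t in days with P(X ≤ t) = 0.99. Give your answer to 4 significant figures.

The rate is λ = 1/6.53 = 0.153139 per day.
Set 1 − e^(−λt) = 0.99, so t = −ln(0.01)/λ = 4.6052/0.153139 ≈ 30.0718 days.

30.07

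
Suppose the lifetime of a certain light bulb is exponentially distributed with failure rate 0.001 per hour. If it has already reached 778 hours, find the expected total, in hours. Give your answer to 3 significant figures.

1780

By memorylessness, E[X | X > 778] = 778 + 1/λ = 778 + 1000 = 1778 hours.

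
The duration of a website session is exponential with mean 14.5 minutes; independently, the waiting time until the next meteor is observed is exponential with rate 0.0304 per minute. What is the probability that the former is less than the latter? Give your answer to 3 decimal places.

0.694

λ_1 = 1/14.5 = 0.0689655, λ_2 = 0.0304.
For independent exponentials, P(the former < the latter) = λ_1/(λ_1+λ_2) = 0.0689655/0.0993655 ≈ 0.694.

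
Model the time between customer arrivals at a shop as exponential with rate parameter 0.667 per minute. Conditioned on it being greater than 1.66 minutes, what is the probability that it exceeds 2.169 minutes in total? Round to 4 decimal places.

0.7121

By the memoryless property, P(X > 1.66+0.509 | X > 1.66) = P(X > 0.509).
P(X > 0.509) = e^(−0.3395) ≈ 0.7121.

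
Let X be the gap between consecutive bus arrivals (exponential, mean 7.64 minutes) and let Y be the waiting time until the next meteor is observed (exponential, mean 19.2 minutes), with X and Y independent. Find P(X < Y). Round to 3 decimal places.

0.715

λ_1 = 1/7.64 = 0.13089, λ_2 = 1/19.2 = 0.0520833.
For independent exponentials, P(X < Y) = λ_1/(λ_1+λ_2) = 0.13089/0.182973 ≈ 0.715.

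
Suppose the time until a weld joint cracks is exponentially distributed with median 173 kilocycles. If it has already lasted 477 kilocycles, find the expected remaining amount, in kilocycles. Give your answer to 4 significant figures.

For an exponential, median = ln(2)/λ, so λ = ln 2 / 173 = 0.00400663 per kilocycle.
By memorylessness, the remaining amount past any threshold is again Exp(λ) with mean 1/λ = 249.586 kilocycles.

249.6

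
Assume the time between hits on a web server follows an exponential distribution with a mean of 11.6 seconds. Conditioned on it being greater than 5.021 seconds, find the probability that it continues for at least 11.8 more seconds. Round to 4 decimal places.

The rate is λ = 1/11.6 = 0.0862069 per second.
P(X > s+t | X > s) = e^(−λ(s+t))/e^(−λs) = e^(−λt), independent of s = 5.021.
P(X > 11.8) = e^(−1.0172) ≈ 0.3616.

0.3616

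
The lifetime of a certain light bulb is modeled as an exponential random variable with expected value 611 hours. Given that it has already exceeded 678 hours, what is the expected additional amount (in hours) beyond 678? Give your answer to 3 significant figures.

The rate is λ = 1/611 = 0.00163666 per hour.
By memorylessness, the remaining amount past any threshold is again Exp(λ) with mean 1/λ = 611 hours.

611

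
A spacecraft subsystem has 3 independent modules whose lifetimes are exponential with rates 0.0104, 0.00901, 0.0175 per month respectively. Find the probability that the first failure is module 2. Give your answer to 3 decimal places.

0.244

The time to first failure is exponential with rate Σλ = 0.0104 + 0.00901 + 0.0175 = 0.03691.
P(module 2 first) = λ_2/Σλ = 0.00901/0.03691 ≈ 0.244.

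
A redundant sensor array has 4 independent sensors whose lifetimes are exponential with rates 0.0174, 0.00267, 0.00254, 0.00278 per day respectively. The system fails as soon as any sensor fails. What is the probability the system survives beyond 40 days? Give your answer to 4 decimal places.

0.3622

The time to first failure is exponential with rate Σλ = 0.0174 + 0.00267 + 0.00254 + 0.00278 = 0.02539.
P(min > 40) = e^(−0.02539·40) = e^(−1.0156) ≈ 0.3622.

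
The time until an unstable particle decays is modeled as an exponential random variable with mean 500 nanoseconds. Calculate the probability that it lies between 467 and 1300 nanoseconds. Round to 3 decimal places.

0.319

The rate is λ = 1/500 = 0.002 per nanosecond.
P(467 < X < 1300) = e^(−λ·467) − e^(−λ·1300) = 0.39298 − 0.07427 ≈ 0.319.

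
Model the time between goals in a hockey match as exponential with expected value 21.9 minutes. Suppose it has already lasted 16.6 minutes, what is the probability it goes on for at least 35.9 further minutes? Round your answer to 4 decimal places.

The rate is λ = 1/21.9 = 0.0456621 per minute.
By the memoryless property, P(X > 16.6+35.9 | X > 16.6) = P(X > 35.9).
P(X > 35.9) = e^(−1.6393) ≈ 0.1941.

0.1941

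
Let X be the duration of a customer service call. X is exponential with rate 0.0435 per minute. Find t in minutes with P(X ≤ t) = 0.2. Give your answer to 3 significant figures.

5.13

Set 1 − e^(−λt) = 0.2, so t = −ln(0.8)/λ = 0.22314/0.0435 ≈ 5.12974 minutes.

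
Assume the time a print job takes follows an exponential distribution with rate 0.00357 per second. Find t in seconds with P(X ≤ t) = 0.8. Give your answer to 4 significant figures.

450.8

Set 1 − e^(−λt) = 0.8, so t = −ln(0.2)/λ = 1.6094/0.00357 ≈ 450.823 seconds.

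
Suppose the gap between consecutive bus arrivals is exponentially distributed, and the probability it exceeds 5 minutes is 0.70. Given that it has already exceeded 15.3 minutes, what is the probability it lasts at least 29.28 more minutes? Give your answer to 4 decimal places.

From e^(−λ·5) = 0.70, λ = −ln(0.70)/5 = 0.071335.
Memoryless: P(X > 15.3+29.28 | X > 15.3) = P(X > 29.28) = e^(−0.071335·29.28) ≈ 0.1238.

0.1238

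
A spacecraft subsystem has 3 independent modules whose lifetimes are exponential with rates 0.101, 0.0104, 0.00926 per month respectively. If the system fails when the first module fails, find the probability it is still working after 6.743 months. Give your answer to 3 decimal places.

The time to first failure is exponential with rate Σλ = 0.101 + 0.0104 + 0.00926 = 0.12066.
P(min > 6.743) = e^(−0.12066·6.743) = e^(−0.81361) ≈ 0.443.

0.443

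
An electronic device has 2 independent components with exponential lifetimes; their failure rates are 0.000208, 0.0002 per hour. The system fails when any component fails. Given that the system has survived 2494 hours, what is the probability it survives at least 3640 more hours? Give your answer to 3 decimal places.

Time to first failure ~ Exp(Σλ) with Σλ = 0.000408.
By memorylessness, P(T > 2494+3640 | T > 2494) = P(T > 3640) = e^(−0.000408·3640) ≈ 0.226.

0.226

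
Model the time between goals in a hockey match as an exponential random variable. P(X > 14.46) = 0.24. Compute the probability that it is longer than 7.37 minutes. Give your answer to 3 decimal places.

e^(−λ·14.46) = 0.24 ⇒ λ = −ln(0.24)/14.46 = 0.0986941.
P(X > 7.37) = e^(−0.0986941·7.37) = e^(−0.72738) ≈ 0.483.

0.483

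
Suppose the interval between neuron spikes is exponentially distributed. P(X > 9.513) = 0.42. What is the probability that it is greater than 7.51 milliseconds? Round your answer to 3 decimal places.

e^(−λ·9.513) = 0.42 ⇒ λ = −ln(0.42)/9.513 = 0.0911911.
P(X > 7.51) = e^(−0.0911911·7.51) = e^(−0.68484) ≈ 0.504.

0.504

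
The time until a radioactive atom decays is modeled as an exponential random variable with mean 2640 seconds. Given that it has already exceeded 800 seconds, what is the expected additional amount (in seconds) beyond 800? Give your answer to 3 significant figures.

The rate is λ = 1/2640 = 0.000378788 per second.
By memorylessness, the remaining amount past any threshold is again Exp(λ) with mean 1/λ = 2640 seconds.

2640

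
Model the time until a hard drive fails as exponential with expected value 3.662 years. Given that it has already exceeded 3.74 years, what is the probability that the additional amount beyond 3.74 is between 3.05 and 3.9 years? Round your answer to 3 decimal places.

The rate is λ = 1/3.662 = 0.273075 per year.
Memoryless: the residual past 3.74 is again Exp(λ).
P(3.05 < residual < 3.9) = e^(−λ·3.05) − e^(−λ·3.9) = 0.43480 − 0.34473 ≈ 0.090.

0.090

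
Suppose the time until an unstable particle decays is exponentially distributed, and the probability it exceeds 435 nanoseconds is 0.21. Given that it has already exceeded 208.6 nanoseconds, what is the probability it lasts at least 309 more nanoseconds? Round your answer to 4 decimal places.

From e^(−λ·435) = 0.21, λ = −ln(0.21)/435 = 0.0035877.
Memoryless: P(X > 208.6+309 | X > 208.6) = P(X > 309) = e^(−0.0035877·309) ≈ 0.3300.

0.3300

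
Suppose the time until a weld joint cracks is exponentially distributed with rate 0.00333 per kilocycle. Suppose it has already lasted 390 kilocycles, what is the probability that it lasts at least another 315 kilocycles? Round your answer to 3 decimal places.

0.350

P(X > s+t | X > s) = e^(−λ(s+t))/e^(−λs) = e^(−λt), independent of s = 390.
P(X > 315) = e^(−1.049) ≈ 0.350.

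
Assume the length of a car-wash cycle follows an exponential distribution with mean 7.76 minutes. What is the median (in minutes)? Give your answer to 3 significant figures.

The rate is λ = 1/7.76 = 0.128866 per minute.
Set 1 − e^(−λt) = 0.5, so t = −ln(0.5)/λ = 0.69315/0.128866 ≈ 5.37882 minutes.

5.38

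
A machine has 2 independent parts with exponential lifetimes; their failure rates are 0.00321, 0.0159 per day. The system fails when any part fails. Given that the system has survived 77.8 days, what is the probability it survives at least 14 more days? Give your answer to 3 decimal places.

0.765

Time to first failure ~ Exp(Σλ) with Σλ = 0.01911.
By memorylessness, P(T > 77.8+14 | T > 77.8) = P(T > 14) = e^(−0.01911·14) ≈ 0.765.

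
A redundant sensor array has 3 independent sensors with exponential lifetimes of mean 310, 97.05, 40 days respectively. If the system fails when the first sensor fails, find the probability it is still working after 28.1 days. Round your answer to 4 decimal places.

0.3387

The first failure time is exponential with rate Σλ_i = 1/310 + 1/97.05 + 1/40 = 0.0385298 per day.
P(min > 28.1) = e^(−0.0385298·28.1) = e^(−1.0827) ≈ 0.3387.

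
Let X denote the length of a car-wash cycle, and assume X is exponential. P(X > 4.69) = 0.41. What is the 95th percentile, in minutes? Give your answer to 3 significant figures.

e^(−λ·4.69) = 0.41 ⇒ λ = −ln(0.41)/4.69 = 0.190106.
95th percentile: 1 − e^(−λt) = 0.95, t = −ln(0.05)/λ = 15.7582 minutes.

15.8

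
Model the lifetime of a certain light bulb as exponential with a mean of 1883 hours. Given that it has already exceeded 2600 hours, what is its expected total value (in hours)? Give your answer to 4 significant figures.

4483

The rate is λ = 1/1883 = 0.000531067 per hour.
By memorylessness, E[X | X > 2600] = 2600 + 1/λ = 2600 + 1883 = 4483 hours.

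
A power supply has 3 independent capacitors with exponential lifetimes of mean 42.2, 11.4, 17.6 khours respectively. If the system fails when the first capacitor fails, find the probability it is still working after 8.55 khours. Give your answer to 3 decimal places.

0.237

The first failure time is exponential with rate Σλ_i = 1/42.2 + 1/11.4 + 1/17.6 = 0.168234 per khour.
P(min > 8.55) = e^(−0.168234·8.55) = e^(−1.4384) ≈ 0.237.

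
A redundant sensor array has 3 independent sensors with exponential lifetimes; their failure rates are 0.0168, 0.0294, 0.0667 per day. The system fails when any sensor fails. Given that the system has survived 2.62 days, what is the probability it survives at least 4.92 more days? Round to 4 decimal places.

0.5738

Time to first failure ~ Exp(Σλ) with Σλ = 0.1129.
By memorylessness, P(T > 2.62+4.92 | T > 2.62) = P(T > 4.92) = e^(−0.1129·4.92) ≈ 0.5738.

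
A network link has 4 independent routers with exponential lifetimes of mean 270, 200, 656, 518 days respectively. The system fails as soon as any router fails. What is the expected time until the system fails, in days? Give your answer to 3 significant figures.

The first failure time is exponential with rate Σλ_i = 1/270 + 1/200 + 1/656 + 1/518 = 0.0121586 per day.
E[min] = 1/Σλ = 1/0.0121586 = 82.2463 days.

82.2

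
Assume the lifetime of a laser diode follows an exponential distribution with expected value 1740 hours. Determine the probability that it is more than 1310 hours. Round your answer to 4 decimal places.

0.4710

The rate is λ = 1/1740 = 0.000574713 per hour.
P(X > 1310) = e^(−λ·1310) = e^(−0.75287) ≈ 0.4710.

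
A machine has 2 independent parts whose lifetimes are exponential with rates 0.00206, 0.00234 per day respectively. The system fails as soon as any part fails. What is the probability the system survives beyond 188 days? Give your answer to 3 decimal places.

0.437

The time to first failure is exponential with rate Σλ = 0.00206 + 0.00234 = 0.0044.
P(min > 188) = e^(−0.0044·188) = e^(−0.8272) ≈ 0.437.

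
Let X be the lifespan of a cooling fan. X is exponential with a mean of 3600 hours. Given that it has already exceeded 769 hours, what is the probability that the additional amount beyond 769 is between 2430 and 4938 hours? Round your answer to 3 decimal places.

0.255

The rate is λ = 1/3600 = 0.000277778 per hour.
Memoryless: the residual past 769 is again Exp(λ).
P(2430 < residual < 4938) = e^(−λ·2430) − e^(−λ·4938) = 0.50916 − 0.25368 ≈ 0.255.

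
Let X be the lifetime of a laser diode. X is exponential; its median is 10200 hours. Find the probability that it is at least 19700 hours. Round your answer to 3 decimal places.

0.262

For an exponential, median = ln(2)/λ, so λ = ln 2 / 10200 = 0.0000679556 per hour.
P(X > 19700) = e^(−λ·19700) = e^(−1.3387) ≈ 0.262.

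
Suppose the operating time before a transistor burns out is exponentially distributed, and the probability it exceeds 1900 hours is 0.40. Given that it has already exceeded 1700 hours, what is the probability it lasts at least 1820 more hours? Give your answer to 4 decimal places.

0.4157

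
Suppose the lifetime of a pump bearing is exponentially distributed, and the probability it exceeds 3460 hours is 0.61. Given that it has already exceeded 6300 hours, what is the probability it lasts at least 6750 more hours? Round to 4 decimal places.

From e^(−λ·3460) = 0.61, λ = −ln(0.61)/3460 = 0.00014286.
Memoryless: P(X > 6300+6750 | X > 6300) = P(X > 6750) = e^(−0.00014286·6750) ≈ 0.3812.

0.3812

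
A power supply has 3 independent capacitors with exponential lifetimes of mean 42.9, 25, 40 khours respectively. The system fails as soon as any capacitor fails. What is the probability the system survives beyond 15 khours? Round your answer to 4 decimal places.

0.2659

The first failure time is exponential with rate Σλ_i = 1/42.9 + 1/25 + 1/40 = 0.08831 per khour.
P(min > 15) = e^(−0.08831·15) = e^(−1.3247) ≈ 0.2659.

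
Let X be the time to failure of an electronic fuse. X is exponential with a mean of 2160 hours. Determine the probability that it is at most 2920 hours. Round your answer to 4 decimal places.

The rate is λ = 1/2160 = 0.000462963 per hour.
P(X ≤ 2920) = 1 − e^(−λ·2920) = 1 − e^(−1.3519) ≈ 0.7412.

0.7412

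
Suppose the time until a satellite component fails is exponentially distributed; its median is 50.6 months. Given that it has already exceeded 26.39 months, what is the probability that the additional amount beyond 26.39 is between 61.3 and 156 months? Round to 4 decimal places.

For an exponential, median = ln(2)/λ, so λ = ln 2 / 50.6 = 0.0136986 per month.
Memoryless: the residual past 26.39 is again Exp(λ).
P(61.3 < residual < 156) = e^(−λ·61.3) − e^(−λ·156) = 0.43183 − 0.11801 ≈ 0.3138.

0.3138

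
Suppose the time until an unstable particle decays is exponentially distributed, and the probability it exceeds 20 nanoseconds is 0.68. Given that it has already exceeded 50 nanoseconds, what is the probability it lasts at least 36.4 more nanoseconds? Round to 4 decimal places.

0.4956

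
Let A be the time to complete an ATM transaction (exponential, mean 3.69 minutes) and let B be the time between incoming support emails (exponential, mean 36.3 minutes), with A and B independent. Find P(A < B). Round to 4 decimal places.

0.9077

λ_1 = 1/3.69 = 0.271003, λ_2 = 1/36.3 = 0.0275482.
For independent exponentials, P(A < B) = λ_1/(λ_1+λ_2) = 0.271003/0.298551 ≈ 0.9077.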